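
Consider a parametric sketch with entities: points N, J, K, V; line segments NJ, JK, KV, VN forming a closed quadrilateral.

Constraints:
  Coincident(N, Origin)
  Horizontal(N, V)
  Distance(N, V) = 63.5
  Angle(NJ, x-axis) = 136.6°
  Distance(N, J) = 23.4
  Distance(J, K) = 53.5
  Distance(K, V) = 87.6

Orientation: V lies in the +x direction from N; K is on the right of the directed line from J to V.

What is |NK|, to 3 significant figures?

40.6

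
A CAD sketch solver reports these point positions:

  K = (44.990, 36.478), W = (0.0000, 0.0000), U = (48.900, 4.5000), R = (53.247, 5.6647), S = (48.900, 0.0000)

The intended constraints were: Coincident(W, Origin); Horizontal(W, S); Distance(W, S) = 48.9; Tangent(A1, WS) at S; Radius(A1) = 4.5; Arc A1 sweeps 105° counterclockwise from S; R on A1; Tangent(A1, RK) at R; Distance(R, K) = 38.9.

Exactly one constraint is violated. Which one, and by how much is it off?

Distance(R, K) = 38.9 — off by 7.00.

W = (0.00, 0.00) ✓; W.y = 0.00, S.y = 0.00 ✓; |WS| = 48.90 ✓; ∠(US, SW) = 90.00° ✓; |US| = 4.500 ✓; bearing(U→R) − bearing(U→S) = 105.0° ✓; |UR| = 4.500 ✓; ∠(UR, RK) = 90.00° ✓; |RK| = 31.90 ✗.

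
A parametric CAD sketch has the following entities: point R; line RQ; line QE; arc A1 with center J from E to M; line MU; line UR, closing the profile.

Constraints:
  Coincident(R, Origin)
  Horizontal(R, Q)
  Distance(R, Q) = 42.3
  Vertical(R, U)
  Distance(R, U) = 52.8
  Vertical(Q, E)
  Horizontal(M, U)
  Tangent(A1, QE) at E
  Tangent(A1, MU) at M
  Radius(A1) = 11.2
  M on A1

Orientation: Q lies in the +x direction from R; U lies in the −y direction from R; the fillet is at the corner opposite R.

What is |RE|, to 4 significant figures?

59.33

R is at the origin; RQ is horizontal with |RQ| = 42.3 and Q on the +x side, so Q = (42.30, 0.000). R and U share the same x with |RU| = 52.8 and U on the −y side, so U = (0.000, -52.80). The virtual corner opposite R is at (42.30, -52.80). A1 meets QE tangentially, so JE is at right angles to QE and tangency of A1 to MU means the radius JM is perpendicular to MU, with radius 11.2, so the center J sits 11.2 in from both sides at J = (31.10, -41.60). That places the tangent points at E = (42.30, -41.60) on QE and M = (31.10, -52.80) on MU. Then |RE| = |E − R| = 59.33.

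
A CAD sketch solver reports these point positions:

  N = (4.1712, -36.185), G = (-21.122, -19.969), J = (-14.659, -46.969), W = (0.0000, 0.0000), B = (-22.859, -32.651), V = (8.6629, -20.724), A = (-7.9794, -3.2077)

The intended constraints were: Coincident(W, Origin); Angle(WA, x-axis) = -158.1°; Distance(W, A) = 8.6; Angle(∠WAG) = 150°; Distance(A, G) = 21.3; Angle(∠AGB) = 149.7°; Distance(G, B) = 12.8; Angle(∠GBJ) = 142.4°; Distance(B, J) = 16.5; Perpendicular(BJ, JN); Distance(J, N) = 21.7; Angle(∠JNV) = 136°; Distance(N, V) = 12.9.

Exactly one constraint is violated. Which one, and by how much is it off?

Distance(N, V) = 12.9 — off by 3.20.

W = (0.00, 0.00) ✓; WA at -158.1° ✓; |WA| = 8.600 ✓; ∠WAG = 150.0° ✓; |AG| = 21.30 ✓; ∠AGB = 149.7° ✓; |GB| = 12.80 ✓; ∠GBJ = 142.4° ✓; |BJ| = 16.50 ✓; ∠(BJ, JN) = 90.00° ✓; |JN| = 21.70 ✓; ∠JNV = 136.0° ✓; |NV| = 16.10 ✗.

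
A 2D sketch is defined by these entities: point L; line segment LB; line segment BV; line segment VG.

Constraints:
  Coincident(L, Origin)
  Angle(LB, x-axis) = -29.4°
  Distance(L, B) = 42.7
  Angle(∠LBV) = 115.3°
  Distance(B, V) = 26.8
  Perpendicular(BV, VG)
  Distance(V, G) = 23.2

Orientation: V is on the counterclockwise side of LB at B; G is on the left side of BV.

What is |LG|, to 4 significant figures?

47.61

L is at the origin; LB runs at -29.4° with length 42.7, so B = 42.7·(cos -29.4°, sin -29.4°) = (37.20, -20.96). ∠LBV = 115.3°, so BV runs at -29.4° + (180° − 115.3°) = 35.30° from the x-axis; with |BV| = 26.8, V = B + 26.8·(cos 35.30°, sin 35.30°) = (59.07, -5.475). The perpendicularity gives VG at right angles to BV; with |VG| = 23.2 on the left of BV, G = V + 23.2·(-0.5779, 0.8161) = (45.67, 13.46). Then |LG| = |G − L| = 47.61.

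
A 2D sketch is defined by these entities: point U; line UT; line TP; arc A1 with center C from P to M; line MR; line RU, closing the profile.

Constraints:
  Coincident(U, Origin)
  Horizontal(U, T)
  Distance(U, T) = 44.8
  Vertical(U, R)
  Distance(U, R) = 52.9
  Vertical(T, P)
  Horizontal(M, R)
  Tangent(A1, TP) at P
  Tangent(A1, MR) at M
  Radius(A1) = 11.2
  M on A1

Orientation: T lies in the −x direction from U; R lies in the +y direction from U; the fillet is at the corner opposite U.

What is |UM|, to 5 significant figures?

62.669

U is at the origin; UT is horizontal with |UT| = 44.8 and T on the −x side, so T = (-44.800, 0.0000). U and R share the same x with |UR| = 52.9 and R on the +y side, so R = (0.0000, 52.900). The virtual corner opposite U is at (-44.800, 52.900). Tangency of A1 to TP means the radius CP is perpendicular to TP and the tangent condition forces CM to be normal to MR, with radius 11.2, so the center C sits 11.2 in from both sides at C = (-33.600, 41.700). That places the tangent points at P = (-44.800, 41.700) on TP and M = (-33.600, 52.900) on MR. Then |UM| = |M − U| = 62.669.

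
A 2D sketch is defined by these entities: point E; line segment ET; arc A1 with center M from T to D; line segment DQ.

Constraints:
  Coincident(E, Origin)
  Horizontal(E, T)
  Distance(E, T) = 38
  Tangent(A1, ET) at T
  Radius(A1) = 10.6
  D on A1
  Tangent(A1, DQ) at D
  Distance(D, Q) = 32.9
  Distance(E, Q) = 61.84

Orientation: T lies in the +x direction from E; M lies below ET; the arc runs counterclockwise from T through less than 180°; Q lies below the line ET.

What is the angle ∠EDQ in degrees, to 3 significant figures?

144°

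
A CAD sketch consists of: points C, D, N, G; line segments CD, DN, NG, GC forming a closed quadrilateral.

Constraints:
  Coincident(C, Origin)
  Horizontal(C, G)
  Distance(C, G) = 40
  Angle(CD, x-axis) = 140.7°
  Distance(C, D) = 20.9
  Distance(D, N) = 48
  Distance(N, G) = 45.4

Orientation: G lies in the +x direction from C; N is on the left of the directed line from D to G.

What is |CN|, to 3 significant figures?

47.4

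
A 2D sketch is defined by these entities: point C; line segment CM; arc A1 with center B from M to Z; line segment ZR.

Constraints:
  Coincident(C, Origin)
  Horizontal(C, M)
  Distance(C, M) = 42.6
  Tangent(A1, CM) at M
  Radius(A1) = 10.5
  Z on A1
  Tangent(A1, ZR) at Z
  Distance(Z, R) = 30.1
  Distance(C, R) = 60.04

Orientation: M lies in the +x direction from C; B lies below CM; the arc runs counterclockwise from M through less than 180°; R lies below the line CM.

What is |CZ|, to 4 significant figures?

35.53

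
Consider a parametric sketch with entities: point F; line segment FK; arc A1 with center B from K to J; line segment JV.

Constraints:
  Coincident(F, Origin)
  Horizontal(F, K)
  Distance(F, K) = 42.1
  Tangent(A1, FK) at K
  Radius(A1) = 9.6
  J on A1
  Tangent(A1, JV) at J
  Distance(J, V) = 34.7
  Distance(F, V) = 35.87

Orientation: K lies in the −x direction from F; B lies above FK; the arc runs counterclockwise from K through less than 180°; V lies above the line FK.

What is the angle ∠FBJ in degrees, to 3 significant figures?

21.6°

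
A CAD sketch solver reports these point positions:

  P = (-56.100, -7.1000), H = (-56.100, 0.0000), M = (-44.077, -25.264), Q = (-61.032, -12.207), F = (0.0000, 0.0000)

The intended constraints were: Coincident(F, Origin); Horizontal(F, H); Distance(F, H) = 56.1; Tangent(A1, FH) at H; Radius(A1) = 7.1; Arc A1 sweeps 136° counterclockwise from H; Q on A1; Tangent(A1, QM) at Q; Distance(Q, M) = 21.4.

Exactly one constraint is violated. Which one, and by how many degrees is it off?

Tangent(A1, QM) at Q — off by 6.40°.

F = (0.00, 0.00) ✓; F.y = 0.00, H.y = 0.00 ✓; |FH| = 56.10 ✓; ∠(PH, HF) = 90.00° ✓; |PH| = 7.100 ✓; bearing(P→Q) − bearing(P→H) = 136.0° ✓; |PQ| = 7.100 ✓; ∠(PQ, QM) = 83.60° ✗; |QM| = 21.40 ✓.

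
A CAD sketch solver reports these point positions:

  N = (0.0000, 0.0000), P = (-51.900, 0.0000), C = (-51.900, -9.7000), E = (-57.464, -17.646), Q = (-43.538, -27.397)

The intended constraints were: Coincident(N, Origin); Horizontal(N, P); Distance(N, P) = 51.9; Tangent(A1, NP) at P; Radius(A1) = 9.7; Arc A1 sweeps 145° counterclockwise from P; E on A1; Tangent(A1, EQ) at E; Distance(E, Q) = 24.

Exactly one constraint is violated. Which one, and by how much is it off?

Distance(E, Q) = 24 — off by 7.00.

N = (0.00, 0.00) ✓; N.y = 0.00, P.y = 0.00 ✓; |NP| = 51.90 ✓; ∠(CP, PN) = 90.00° ✓; |CP| = 9.700 ✓; bearing(C→E) − bearing(C→P) = 145.0° ✓; |CE| = 9.700 ✓; ∠(CE, EQ) = 90.00° ✓; |EQ| = 17.00 ✗.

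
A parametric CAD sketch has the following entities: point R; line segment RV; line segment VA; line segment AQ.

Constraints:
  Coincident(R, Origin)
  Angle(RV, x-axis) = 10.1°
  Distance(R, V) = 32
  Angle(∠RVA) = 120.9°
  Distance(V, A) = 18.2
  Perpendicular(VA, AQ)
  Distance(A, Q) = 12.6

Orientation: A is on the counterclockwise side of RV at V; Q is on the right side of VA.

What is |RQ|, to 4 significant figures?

52.95

∠RVA = 120.9°, so VA runs at 10.1° + (180° − 120.9°) = 69.20° from the x-axis; with |VA| = 18.2, A = V + 18.2·(cos 69.20°, sin 69.20°) = (37.97, 22.63). VA is perpendicular to AQ; with |AQ| = 12.6 on the right of VA, Q = A + 12.6·(0.9348, -0.3551) = (49.75, 18.15). Then |RQ| = |Q − R| = 52.95.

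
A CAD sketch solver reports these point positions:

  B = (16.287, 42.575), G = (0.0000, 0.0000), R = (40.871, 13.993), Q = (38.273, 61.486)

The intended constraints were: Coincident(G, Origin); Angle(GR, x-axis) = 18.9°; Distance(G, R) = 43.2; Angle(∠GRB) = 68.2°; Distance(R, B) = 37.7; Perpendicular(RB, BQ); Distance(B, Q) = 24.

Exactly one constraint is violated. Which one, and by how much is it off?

Distance(B, Q) = 24 — off by 5.00.

G = (0.00, 0.00) ✓; GR at 18.90° ✓; |GR| = 43.20 ✓; ∠GRB = 68.20° ✓; |RB| = 37.70 ✓; ∠(RB, BQ) = 90.00° ✓; |BQ| = 29.00 ✗.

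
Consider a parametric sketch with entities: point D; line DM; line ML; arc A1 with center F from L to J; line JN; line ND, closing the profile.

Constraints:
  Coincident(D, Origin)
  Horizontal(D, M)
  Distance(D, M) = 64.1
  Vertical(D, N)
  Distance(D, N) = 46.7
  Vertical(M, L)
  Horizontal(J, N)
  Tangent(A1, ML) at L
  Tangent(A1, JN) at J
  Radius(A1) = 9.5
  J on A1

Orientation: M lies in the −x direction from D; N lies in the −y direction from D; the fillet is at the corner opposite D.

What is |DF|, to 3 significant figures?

66.1

D is at the origin; DM is horizontal with |DM| = 64.1 and M on the −x side, so M = (-64.1, 0.00). DN is vertical with |DN| = 46.7 and N on the −y side, so N = (0.00, -46.7). The virtual corner opposite D is at (-64.1, -46.7). Since A1 is tangent to ML there, FL ⟂ ML and tangency of A1 to JN means the radius FJ is perpendicular to JN, with radius 9.5, so the center F sits 9.5 in from both sides at F = (-54.6, -37.2). Then |DF| = |F − D| = 66.1.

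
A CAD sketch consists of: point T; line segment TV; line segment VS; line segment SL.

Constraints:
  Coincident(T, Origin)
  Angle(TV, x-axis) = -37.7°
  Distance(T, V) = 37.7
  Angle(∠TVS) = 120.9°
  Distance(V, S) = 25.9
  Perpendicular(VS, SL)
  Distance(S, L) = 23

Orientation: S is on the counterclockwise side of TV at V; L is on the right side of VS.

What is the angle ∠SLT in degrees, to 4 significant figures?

39.27°

∠TVS = 120.9°, so VS runs at -37.7° + (180° − 120.9°) = 21.40° from the x-axis; with |VS| = 25.9, S = V + 25.9·(cos 21.40°, sin 21.40°) = (53.94, -13.60). VS ⟂ SL; with |SL| = 23.0 on the right of VS, L = S + 23.0·(0.3649, -0.9311) = (62.34, -35.02). Then cos ∠SLT = LS·LT / (|LS||LT|), giving 39.27°.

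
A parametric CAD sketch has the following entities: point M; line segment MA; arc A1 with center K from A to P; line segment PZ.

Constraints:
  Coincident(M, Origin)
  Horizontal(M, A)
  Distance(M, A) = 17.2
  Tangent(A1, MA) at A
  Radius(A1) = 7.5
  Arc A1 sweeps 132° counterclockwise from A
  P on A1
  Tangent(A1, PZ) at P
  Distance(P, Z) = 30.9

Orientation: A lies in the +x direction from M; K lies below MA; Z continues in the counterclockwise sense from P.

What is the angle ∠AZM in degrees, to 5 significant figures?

19.258°

On A1, A sits at bearing 90° from K; a 132° counterclockwise sweep puts P at bearing 222°, so P = K + 7.5·(cos 222°, sin 222°) = (11.626, -12.518). Tangency of A1 to PZ means the radius KP is perpendicular to PZ, so PZ runs along (−sin 222°, cos 222°); with |PZ| = 30.9, Z = (32.303, -35.482). Then cos ∠AZM = ZA·ZM / (|ZA||ZM|), giving 19.258°.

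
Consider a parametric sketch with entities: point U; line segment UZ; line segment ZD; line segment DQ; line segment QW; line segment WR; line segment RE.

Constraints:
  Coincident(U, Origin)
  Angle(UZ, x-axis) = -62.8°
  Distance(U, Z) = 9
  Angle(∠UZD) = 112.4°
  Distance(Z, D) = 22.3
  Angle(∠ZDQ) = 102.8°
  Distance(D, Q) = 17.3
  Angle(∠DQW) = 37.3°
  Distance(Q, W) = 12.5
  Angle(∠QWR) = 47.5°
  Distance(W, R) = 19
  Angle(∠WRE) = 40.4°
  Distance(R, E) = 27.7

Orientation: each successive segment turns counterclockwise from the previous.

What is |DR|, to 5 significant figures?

14.532

U is at the origin; UZ runs at -62.8° with length 9.0, so Z = (4.1139, -8.0047). ∠UZD = 112.4° gives ZD at 4.8000° from the x-axis; with |ZD| = 22.3, D = (26.336, -6.1387). ∠ZDQ = 102.8° gives DQ at 82.000° from the x-axis; with |DQ| = 17.3, Q = (28.743, 10.993). ∠DQW = 37.3° gives QW at -135.30° from the x-axis; with |QW| = 12.5, W = (19.858, 2.2005). ∠QWR = 47.5° gives WR at -2.8000° from the x-axis; with |WR| = 19.0, R = (38.836, 1.2723). Then |DR| = |R − D| = 14.532.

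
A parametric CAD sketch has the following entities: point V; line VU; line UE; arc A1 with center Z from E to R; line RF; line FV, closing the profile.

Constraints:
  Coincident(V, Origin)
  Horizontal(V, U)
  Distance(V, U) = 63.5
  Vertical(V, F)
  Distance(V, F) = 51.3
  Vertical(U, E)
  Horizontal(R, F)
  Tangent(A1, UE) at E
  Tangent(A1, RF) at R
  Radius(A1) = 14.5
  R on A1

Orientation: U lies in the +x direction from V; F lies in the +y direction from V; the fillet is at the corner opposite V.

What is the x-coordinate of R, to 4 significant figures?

49.00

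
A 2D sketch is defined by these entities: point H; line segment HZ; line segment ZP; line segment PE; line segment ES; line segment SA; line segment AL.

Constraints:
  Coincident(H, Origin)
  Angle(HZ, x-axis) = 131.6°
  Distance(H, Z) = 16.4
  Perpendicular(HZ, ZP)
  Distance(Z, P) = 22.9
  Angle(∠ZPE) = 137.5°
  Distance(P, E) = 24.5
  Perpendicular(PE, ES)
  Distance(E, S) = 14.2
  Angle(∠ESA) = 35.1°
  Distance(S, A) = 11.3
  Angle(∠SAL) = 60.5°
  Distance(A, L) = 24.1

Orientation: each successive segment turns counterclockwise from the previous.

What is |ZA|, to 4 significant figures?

36.44

PE ⟂ ES, so ES runs at -5.900°; with |ES| = 14.2, S = (-16.41, -28.77). ∠ESA = 35.1° gives SA at 139.0° from the x-axis; with |SA| = 11.3, A = (-24.93, -21.36). Then |ZA| = |A − Z| = 36.44.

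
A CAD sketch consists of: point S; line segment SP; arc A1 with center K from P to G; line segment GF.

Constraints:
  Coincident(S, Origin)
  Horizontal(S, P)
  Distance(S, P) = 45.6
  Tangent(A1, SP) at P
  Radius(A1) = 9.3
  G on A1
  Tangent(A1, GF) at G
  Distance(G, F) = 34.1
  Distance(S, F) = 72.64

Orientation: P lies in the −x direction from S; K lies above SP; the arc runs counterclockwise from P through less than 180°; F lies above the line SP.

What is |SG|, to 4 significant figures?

41.14

Checks: |KG| = 9.300 ✓; ∠(KG, GF) = 90.00° ✓; |GF| = 34.10 ✓; |SF| = 72.64 ✓.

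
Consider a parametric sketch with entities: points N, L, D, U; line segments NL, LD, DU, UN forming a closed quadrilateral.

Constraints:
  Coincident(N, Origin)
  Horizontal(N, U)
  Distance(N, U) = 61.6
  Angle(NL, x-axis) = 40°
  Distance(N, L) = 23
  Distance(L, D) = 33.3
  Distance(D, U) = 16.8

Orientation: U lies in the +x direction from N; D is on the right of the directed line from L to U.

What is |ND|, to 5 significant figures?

45.400

Checks: |NU| = 61.60 ✓; |NL| = 23.00 ✓; |LD| = 33.30 ✓; |DU| = 16.80 ✓.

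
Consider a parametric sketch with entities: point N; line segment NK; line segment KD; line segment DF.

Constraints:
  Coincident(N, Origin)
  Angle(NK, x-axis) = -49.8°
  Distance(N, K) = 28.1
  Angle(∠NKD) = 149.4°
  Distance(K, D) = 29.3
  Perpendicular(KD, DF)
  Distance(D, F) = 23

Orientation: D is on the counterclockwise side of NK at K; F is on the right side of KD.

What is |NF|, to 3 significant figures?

65.2

∠NKD = 149.4°, so KD runs at -49.8° + (180° − 149.4°) = -19.2° from the x-axis; with |KD| = 29.3, D = K + 29.3·(cos -19.2°, sin -19.2°) = (45.8, -31.1). The perpendicularity gives DF at right angles to KD; with |DF| = 23.0 on the right of KD, F = D + 23.0·(-0.329, -0.944) = (38.2, -52.8). Then |NF| = |F − N| = 65.2.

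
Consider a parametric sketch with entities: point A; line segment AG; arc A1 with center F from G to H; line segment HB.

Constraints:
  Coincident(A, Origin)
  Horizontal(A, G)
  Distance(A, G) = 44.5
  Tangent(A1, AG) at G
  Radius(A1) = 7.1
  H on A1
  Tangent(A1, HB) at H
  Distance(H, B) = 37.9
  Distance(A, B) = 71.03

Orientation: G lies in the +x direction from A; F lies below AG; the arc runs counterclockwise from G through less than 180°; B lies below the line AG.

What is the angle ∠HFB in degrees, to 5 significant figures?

79.389°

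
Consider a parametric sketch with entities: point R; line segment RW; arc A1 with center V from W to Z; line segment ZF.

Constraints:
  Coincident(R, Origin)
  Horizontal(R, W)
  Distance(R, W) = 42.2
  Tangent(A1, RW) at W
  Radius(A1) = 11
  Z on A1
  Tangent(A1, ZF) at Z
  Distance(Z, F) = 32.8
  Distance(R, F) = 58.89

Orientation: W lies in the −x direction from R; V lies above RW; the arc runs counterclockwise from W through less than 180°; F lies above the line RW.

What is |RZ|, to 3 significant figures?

34.0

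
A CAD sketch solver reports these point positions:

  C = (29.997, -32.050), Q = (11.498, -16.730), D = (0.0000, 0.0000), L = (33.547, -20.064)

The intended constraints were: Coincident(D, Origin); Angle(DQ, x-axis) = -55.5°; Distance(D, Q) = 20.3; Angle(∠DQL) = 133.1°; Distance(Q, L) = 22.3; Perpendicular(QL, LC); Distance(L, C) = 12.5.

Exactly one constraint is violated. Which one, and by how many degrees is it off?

Perpendicular(QL, LC) — off by 7.90°.

D = (0.00, 0.00) ✓; DQ at -55.50° ✓; |DQ| = 20.30 ✓; ∠DQL = 133.1° ✓; |QL| = 22.30 ✓; ∠(QL, LC) = 97.90° ✗; |LC| = 12.50 ✓.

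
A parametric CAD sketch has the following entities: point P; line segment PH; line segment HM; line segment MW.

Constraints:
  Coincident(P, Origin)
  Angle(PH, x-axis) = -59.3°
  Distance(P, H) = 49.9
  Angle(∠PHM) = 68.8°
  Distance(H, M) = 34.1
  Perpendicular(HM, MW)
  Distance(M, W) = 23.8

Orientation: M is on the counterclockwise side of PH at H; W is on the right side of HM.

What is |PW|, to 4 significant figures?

72.13

P is at the origin; PH runs at -59.3° with length 49.9, so H = 49.9·(cos -59.3°, sin -59.3°) = (25.48, -42.91). ∠PHM = 68.8°, so HM runs at -59.3° + (180° − 68.8°) = 51.90° from the x-axis; with |HM| = 34.1, M = H + 34.1·(cos 51.90°, sin 51.90°) = (46.52, -16.07). HM is perpendicular to MW; with |MW| = 23.8 on the right of HM, W = M + 23.8·(0.7869, -0.6170) = (65.25, -30.76). Then |PW| = |W − P| = 72.13.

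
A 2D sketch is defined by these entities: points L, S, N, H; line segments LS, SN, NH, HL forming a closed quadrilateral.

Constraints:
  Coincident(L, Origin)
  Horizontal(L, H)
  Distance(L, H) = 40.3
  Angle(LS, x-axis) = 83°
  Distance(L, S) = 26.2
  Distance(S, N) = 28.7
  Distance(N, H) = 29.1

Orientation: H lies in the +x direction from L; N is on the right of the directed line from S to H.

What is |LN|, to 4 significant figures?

11.35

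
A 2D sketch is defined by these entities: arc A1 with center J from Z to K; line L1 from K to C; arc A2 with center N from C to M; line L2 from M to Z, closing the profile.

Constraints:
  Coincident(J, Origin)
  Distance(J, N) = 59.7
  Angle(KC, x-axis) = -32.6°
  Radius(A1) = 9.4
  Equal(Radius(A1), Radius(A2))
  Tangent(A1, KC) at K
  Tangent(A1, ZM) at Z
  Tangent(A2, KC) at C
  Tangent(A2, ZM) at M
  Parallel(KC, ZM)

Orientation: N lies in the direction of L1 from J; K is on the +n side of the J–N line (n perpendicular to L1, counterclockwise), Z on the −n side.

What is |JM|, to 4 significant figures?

60.44

The slot axis is L1's direction at -32.6°, so u = (cos -32.6°, sin -32.6°) = (0.8425, -0.5388) and n = (−sin -32.6°, cos -32.6°) = (0.5388, 0.8425). J is at the origin and N lies 59.7 along u from J, so N = 59.7·u = (50.29, -32.16). Tangency of A1 to both parallel lines with radius 9.4 puts K and Z at J ± 9.4·n: K = (5.064, 7.919), Z = (-5.064, -7.919). Equal radii place C and M the same way about N: C = N + 9.4·n = (55.36, -24.25), M = N − 9.4·n = (45.23, -40.08). Then |JM| = |M − J| = 60.44.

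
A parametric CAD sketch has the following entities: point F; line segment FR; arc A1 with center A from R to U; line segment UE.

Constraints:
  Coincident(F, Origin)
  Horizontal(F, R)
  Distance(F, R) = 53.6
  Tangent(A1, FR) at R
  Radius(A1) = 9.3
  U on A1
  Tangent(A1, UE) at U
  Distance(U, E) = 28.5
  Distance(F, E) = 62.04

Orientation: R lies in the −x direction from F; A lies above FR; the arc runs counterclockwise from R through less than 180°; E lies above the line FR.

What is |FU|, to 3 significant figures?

45.6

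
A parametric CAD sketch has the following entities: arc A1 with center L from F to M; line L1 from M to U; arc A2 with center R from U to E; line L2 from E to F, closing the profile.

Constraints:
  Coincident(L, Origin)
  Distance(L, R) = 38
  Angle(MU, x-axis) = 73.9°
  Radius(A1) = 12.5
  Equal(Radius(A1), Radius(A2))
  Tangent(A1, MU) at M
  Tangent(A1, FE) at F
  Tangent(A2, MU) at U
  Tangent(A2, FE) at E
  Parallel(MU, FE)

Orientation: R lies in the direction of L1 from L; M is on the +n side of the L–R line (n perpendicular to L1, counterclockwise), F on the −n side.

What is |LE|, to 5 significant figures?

40.003

The slot axis is L1's direction at 73.9°, so u = (cos 73.9°, sin 73.9°) = (0.27731, 0.96078) and n = (−sin 73.9°, cos 73.9°) = (-0.96078, 0.27731). L is at the origin and R lies 38.0 along u from L, so R = 38.0·u = (10.538, 36.510). Tangency of A1 to both parallel lines with radius 12.5 puts M and F at L ± 12.5·n: M = (-12.010, 3.4664), F = (12.010, -3.4664). Equal radii place U and E the same way about R: U = R + 12.5·n = (-1.4718, 39.976), E = R − 12.5·n = (22.548, 33.043). Then |LE| = |E − L| = 40.003.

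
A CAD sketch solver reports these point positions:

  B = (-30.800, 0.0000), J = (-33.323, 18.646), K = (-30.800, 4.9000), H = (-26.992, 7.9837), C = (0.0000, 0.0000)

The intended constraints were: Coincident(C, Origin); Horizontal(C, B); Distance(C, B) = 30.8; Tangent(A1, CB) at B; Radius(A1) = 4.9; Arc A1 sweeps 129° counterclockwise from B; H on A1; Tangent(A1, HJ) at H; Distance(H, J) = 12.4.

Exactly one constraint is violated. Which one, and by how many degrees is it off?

Tangent(A1, HJ) at H — off by 8.30°.

C = (0.00, 0.00) ✓; C.y = 0.00, B.y = 0.00 ✓; |CB| = 30.80 ✓; ∠(KB, BC) = 90.00° ✓; |KB| = 4.900 ✓; bearing(K→H) − bearing(K→B) = 129.0° ✓; |KH| = 4.900 ✓; ∠(KH, HJ) = 98.30° ✗; |HJ| = 12.40 ✓.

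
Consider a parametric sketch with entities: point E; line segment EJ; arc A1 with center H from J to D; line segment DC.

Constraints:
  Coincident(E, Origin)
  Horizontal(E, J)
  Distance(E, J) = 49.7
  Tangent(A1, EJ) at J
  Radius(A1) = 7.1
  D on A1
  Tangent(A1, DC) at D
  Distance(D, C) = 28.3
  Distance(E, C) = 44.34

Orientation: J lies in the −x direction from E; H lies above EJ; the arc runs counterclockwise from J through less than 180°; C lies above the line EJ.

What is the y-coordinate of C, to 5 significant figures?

30.461

E is at the origin; EJ is horizontal with |EJ| = 49.7 and J on the −x side, so J = (-49.700, 0.0000). A1 meets EJ tangentially, so HJ is at right angles to EJ, so H = J + (0, 7.1) = (-49.700, 7.1000). Since HD ⟂ DC (tangency), |HC| = √(7.1² + 28.3²) = 29.177 regardless of where D sits on A1. So C lies on both circle(E, 44.34) and circle(H, 29.177); the above-EJ intersection is C = (-32.220, 30.461). D is the foot of the tangent from C: D = (-43.151, 4.3576).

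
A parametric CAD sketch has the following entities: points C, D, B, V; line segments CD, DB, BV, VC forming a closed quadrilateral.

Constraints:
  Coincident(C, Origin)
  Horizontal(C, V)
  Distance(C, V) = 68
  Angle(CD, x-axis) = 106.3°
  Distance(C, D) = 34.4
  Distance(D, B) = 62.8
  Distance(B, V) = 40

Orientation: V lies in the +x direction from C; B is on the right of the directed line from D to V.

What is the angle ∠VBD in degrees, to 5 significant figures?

108.29°

C is at the origin; C and V share the same y with |CV| = 68.0 and V in +x, so V = (68.0, 0). CD runs at 106.3° with |CD| = 34.4, so D = (-9.6549, 33.017). B is determined by |DB| = 62.8 and |BV| = 40.0 together: it lies at the intersection of circle(D, 62.8) and circle(V, 40.0). With |DV| = 84.383, the foot of the radical line on DV is 56.079 from D and the perpendicular offset is √(62.8² − 56.079²) = 28.265. Taking the right-of-DV solution: B = (30.894, -14.937).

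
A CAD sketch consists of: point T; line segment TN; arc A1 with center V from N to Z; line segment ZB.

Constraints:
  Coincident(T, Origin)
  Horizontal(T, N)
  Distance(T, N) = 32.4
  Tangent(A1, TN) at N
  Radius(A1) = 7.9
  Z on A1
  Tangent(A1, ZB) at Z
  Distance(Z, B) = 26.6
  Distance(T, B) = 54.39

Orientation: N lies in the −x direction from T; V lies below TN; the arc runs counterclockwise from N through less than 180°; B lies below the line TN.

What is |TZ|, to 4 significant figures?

40.90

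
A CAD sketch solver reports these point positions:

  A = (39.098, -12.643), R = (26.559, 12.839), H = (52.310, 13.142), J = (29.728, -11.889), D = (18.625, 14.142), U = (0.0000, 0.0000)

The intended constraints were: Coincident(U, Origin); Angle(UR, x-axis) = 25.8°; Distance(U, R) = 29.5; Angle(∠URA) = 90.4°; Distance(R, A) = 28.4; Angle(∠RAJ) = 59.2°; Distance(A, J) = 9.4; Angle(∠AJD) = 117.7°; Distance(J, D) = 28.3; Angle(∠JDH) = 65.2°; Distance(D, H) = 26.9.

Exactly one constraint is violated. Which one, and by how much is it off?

Distance(D, H) = 26.9 — off by 6.80.

U = (0.00, 0.00) ✓; UR at 25.80° ✓; |UR| = 29.50 ✓; ∠URA = 90.40° ✓; |RA| = 28.40 ✓; ∠RAJ = 59.20° ✓; |AJ| = 9.400 ✓; ∠AJD = 117.7° ✓; |JD| = 28.30 ✓; ∠JDH = 65.20° ✓; |DH| = 33.70 ✗.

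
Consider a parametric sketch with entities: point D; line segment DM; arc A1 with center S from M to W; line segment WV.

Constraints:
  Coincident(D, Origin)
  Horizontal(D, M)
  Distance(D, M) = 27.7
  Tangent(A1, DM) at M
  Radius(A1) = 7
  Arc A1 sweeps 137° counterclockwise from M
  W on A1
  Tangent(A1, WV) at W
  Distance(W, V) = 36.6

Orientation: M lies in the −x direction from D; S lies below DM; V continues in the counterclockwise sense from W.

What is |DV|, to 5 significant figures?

37.517

On A1, M sits at bearing 90° from S; a 137° counterclockwise sweep puts W at bearing 227°, so W = S + 7.0·(cos 227°, sin 227°) = (-32.474, -12.119). The tangent condition forces SW to be normal to WV, so WV runs along (−sin 227°, cos 227°); with |WV| = 36.6, V = (-5.7064, -37.081). Then |DV| = |V − D| = 37.517.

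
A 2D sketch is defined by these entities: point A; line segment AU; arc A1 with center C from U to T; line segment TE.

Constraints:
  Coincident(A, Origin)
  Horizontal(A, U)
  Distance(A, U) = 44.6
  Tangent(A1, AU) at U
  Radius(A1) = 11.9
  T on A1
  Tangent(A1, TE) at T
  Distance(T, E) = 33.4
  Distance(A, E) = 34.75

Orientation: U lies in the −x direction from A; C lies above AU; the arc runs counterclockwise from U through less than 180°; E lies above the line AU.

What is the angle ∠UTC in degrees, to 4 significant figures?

63.55°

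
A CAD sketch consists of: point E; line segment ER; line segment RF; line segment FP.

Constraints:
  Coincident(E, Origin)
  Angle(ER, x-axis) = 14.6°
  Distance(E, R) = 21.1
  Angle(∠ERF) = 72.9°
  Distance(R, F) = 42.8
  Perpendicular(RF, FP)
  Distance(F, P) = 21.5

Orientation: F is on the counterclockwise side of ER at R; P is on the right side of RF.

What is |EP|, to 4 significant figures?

55.46

E is at the origin; ER runs at 14.6° with length 21.1, so R = 21.1·(cos 14.6°, sin 14.6°) = (20.42, 5.319). ∠ERF = 72.9°, so RF runs at 14.6° + (180° − 72.9°) = 121.7° from the x-axis; with |RF| = 42.8, F = R + 42.8·(cos 121.7°, sin 121.7°) = (-2.072, 41.73). RF is perpendicular to FP; with |FP| = 21.5 on the right of RF, P = F + 21.5·(0.8508, 0.5255) = (16.22, 53.03). Then |EP| = |P − E| = 55.46.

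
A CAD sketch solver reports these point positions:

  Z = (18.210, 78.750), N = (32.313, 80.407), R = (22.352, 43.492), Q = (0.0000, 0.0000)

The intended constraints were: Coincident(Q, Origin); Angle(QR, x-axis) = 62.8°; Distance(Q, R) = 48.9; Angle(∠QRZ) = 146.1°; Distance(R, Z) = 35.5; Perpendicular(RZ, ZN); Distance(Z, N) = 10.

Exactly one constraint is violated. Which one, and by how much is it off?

Distance(Z, N) = 10 — off by 4.20.

Q = (0.00, 0.00) ✓; QR at 62.80° ✓; |QR| = 48.90 ✓; ∠QRZ = 146.1° ✓; |RZ| = 35.50 ✓; ∠(RZ, ZN) = 90.00° ✓; |ZN| = 14.20 ✗.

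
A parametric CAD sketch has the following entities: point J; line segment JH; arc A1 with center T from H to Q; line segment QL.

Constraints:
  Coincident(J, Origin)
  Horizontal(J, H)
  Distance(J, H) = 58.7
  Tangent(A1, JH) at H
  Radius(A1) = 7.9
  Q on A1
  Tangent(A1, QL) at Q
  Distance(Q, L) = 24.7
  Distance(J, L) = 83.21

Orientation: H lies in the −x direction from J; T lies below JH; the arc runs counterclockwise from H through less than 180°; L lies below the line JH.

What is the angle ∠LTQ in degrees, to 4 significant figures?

72.26°

J is at the origin; J and H share the same y with |JH| = 58.7 and H on the −x side, so H = (-58.70, 0.000). A1 meets JH tangentially, so TH is at right angles to JH, so T = H + (0, -7.9) = (-58.70, -7.900). Since TQ ⟂ QL (tangency), |TL| = √(7.9² + 24.7²) = 25.93 regardless of where Q sits on A1. So L lies on both circle(J, 83.21) and circle(T, 25.93); the below-JH intersection is L = (-80.09, -22.55). Q is the foot of the tangent from L: Q = (-64.94, -3.052).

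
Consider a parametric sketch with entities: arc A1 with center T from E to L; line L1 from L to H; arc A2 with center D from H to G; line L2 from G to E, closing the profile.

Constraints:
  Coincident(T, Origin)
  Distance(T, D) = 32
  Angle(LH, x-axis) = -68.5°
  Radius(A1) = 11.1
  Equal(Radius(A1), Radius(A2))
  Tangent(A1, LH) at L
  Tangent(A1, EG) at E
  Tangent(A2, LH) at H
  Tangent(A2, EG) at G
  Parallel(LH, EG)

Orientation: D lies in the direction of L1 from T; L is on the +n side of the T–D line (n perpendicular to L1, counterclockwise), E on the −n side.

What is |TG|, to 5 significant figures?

33.870

Tangency of A1 to both parallel lines with radius 11.1 puts L and E at T ± 11.1·n: L = (10.328, 4.0682), E = (-10.328, -4.0682). Equal radii place H and G the same way about D: H = D + 11.1·n = (22.056, -25.705), G = D − 11.1·n = (1.4004, -33.842). Then |TG| = |G − T| = 33.870.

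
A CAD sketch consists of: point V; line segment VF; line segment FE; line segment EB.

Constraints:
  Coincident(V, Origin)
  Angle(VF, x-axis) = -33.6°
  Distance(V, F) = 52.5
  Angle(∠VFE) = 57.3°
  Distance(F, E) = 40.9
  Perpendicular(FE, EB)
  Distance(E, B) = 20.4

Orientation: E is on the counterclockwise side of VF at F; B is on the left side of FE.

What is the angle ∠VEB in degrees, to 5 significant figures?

15.843°

V is at the origin; VF runs at -33.6° with length 52.5, so F = 52.5·(cos -33.6°, sin -33.6°) = (43.728, -29.053). ∠VFE = 57.3°, so FE runs at -33.6° + (180° − 57.3°) = 89.100° from the x-axis; with |FE| = 40.9, E = F + 40.9·(cos 89.100°, sin 89.100°) = (44.371, 11.842). The perpendicularity gives EB at right angles to FE; with |EB| = 20.4 on the left of FE, B = E + 20.4·(-0.99988, 0.015707) = (23.973, 12.162). Then cos ∠VEB = EV·EB / (|EV||EB|), giving 15.843°.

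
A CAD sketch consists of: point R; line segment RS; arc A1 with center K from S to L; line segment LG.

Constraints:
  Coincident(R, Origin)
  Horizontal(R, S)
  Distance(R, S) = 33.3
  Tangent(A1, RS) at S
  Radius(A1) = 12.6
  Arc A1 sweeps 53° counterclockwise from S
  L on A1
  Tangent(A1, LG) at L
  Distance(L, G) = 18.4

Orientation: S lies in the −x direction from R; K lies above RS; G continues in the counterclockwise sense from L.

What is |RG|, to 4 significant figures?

23.16

R is at the origin; R and S share the same y with |RS| = 33.3 and S on the −x side, so S = (-33.30, 0.000). The tangent condition forces KS to be normal to RS, so K = S + (0, 12.6) = (-33.30, 12.60). On A1, S sits at bearing -90° from K; a 53° counterclockwise sweep puts L at bearing -37°, so L = K + 12.6·(cos -37°, sin -37°) = (-23.24, 5.017). A1 meets LG tangentially, so KL is at right angles to LG, so LG runs along (−sin -37°, cos -37°); with |LG| = 18.4, G = (-12.16, 19.71). Then |RG| = |G − R| = 23.16.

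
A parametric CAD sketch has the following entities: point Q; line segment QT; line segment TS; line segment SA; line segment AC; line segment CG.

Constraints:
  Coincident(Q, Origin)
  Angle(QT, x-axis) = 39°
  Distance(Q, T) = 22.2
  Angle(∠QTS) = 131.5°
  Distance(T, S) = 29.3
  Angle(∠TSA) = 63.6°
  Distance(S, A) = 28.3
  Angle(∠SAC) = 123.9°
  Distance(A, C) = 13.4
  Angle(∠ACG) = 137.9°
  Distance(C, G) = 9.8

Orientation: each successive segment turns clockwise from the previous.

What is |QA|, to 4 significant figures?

32.61

Q is at the origin; QT runs at 39.0° with length 22.2, so T = (17.25, 13.97). ∠QTS = 131.5° gives TS at -9.500° from the x-axis; with |TS| = 29.3, S = (46.15, 9.135). ∠TSA = 63.6° gives SA at -125.9° from the x-axis; with |SA| = 28.3, A = (29.56, -13.79). Then |QA| = |A − Q| = 32.61.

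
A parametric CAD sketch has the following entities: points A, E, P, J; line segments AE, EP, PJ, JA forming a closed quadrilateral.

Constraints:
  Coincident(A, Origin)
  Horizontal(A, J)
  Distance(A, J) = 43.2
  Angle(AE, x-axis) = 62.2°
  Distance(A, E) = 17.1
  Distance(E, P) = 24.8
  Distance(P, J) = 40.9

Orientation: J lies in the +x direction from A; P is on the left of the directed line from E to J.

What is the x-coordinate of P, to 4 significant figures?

22.46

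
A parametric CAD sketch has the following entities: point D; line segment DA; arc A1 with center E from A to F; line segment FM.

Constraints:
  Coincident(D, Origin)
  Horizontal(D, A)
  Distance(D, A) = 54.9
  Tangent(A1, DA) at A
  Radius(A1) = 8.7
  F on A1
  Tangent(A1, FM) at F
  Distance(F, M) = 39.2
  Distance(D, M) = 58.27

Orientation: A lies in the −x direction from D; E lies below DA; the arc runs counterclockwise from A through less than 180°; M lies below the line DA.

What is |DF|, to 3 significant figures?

63.3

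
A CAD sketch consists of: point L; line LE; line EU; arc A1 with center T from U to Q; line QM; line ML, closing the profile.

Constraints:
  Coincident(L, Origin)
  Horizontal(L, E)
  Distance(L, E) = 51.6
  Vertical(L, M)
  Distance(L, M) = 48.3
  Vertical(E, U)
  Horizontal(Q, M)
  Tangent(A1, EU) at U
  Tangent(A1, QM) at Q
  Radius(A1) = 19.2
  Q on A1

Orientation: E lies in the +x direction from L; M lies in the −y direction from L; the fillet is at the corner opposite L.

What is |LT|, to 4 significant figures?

43.55

L is at the origin; L and E share the same y with |LE| = 51.6 and E on the +x side, so E = (51.60, 0.000). LM is vertical with |LM| = 48.3 and M on the −y side, so M = (0.000, -48.30). The virtual corner opposite L is at (51.60, -48.30). Since A1 is tangent to EU there, TU ⟂ EU and A1 meets QM tangentially, so TQ is at right angles to QM, with radius 19.2, so the center T sits 19.2 in from both sides at T = (32.40, -29.10). Then |LT| = |T − L| = 43.55.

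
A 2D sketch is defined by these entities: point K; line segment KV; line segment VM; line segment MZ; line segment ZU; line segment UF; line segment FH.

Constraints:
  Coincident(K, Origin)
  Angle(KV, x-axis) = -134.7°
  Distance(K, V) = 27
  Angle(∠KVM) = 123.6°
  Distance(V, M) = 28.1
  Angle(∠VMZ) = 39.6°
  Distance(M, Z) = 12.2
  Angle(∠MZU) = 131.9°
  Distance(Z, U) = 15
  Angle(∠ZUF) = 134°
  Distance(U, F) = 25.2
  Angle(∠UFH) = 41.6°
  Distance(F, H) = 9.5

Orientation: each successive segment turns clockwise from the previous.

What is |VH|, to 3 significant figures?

12.9

K is at the origin; KV runs at -134.7° with length 27.0, so V = (-19.0, -19.2). ∠KVM = 123.6° gives VM at 169° from the x-axis; with |VM| = 28.1, M = (-46.6, -13.8). ∠VMZ = 39.6° gives MZ at 28.5° from the x-axis; with |MZ| = 12.2, Z = (-35.8, -7.96). ∠MZU = 131.9° gives ZU at -19.6° from the x-axis; with |ZU| = 15.0, U = (-21.7, -13.0). ∠ZUF = 134.0° gives UF at -65.6° from the x-axis; with |UF| = 25.2, F = (-11.3, -35.9). ∠UFH = 41.6° gives FH at 156° from the x-axis; with |FH| = 9.5, H = (-20.0, -32.1). Then |VH| = |H − V| = 12.9.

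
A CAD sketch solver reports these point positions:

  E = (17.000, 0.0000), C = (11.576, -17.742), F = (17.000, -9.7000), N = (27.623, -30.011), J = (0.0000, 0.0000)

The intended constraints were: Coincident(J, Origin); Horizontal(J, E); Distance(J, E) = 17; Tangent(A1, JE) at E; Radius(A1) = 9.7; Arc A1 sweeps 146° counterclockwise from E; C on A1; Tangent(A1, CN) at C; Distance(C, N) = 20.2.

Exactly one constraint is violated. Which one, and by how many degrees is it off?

Tangent(A1, CN) at C — off by 3.40°.

J = (0.00, 0.00) ✓; J.y = 0.00, E.y = 0.00 ✓; |JE| = 17.00 ✓; ∠(FE, EJ) = 90.00° ✓; |FE| = 9.700 ✓; bearing(F→C) − bearing(F→E) = 146.0° ✓; |FC| = 9.700 ✓; ∠(FC, CN) = 93.40° ✗; |CN| = 20.20 ✓.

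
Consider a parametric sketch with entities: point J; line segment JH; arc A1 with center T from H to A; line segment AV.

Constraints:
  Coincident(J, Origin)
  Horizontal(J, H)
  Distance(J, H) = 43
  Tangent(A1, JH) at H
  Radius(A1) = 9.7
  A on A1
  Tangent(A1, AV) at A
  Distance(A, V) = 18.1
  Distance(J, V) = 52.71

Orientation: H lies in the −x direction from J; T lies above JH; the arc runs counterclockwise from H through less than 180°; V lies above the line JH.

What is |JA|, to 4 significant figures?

37.36

Checks: ∠(TH, HJ) = 90.00° ✓; |TH| = 9.700 ✓; |TA| = 9.700 ✓; ∠(TA, AV) = 90.00° ✓; |AV| = 18.10 ✓; |JV| = 52.71 ✓.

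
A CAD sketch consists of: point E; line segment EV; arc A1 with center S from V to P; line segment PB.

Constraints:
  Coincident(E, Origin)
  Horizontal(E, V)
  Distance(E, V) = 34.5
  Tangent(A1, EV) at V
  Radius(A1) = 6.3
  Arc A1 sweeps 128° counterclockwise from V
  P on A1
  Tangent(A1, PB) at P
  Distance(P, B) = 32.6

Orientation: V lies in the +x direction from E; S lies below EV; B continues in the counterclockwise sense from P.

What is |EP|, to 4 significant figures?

31.24

E is at the origin; E and V share the same y with |EV| = 34.5 and V on the +x side, so V = (34.50, 0.000). Since A1 is tangent to EV there, SV ⟂ EV, so S = V + (0, -6.3) = (34.50, -6.300). On A1, V sits at bearing 90° from S; a 128° counterclockwise sweep puts P at bearing 218°, so P = S + 6.3·(cos 218°, sin 218°) = (29.54, -10.18). Then |EP| = |P − E| = 31.24.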